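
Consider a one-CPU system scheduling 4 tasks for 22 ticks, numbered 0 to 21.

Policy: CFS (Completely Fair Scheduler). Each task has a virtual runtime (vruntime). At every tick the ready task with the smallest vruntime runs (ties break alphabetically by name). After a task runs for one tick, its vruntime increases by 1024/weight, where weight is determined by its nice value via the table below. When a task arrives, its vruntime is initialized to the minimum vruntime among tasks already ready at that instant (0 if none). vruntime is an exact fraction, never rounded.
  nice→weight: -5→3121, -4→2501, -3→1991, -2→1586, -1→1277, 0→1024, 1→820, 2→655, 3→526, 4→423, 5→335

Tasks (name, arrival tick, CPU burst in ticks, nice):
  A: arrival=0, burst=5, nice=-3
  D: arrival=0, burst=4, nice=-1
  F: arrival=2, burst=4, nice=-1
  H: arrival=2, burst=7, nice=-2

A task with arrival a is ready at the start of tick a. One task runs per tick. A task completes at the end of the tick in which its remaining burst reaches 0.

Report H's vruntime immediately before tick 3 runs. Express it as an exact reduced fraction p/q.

vruntime(H, start of tick 3) = 1024/1991

t=0: vr[A=0 D=0] → run A
t=1: vr[A=1024/1991 D=0] → run D
t=2: vr[A=1024/1991 D=1024/1277 F=1024/1991 H=1024/1991] → run A
t=3: vr[A=2048/1991 D=1024/1277 F=1024/1991 H=1024/1991] → run F
t=4: vr[A=2048/1991 D=1024/1277 F=3346432/2542507 H=1024/1991] → run H
t=5: vr[A=2048/1991 D=1024/1277 F=3346432/2542507 H=1831424/1578863] → run D
t=6: vr[A=2048/1991 D=2048/1277 F=3346432/2542507 H=1831424/1578863] → run A
t=7: vr[A=3072/1991 D=2048/1277 F=3346432/2542507 H=1831424/1578863] → run H
t=8: vr[A=3072/1991 D=2048/1277 F=3346432/2542507 H=2850816/1578863] → run F
t=9: vr[A=3072/1991 D=2048/1277 F=5385216/2542507 H=2850816/1578863] → run A
t=10: vr[A=4096/1991 D=2048/1277 F=5385216/2542507 H=2850816/1578863] → run D
t=11: vr[A=4096/1991 D=3072/1277 F=5385216/2542507 H=2850816/1578863] → run H
t=12: vr[A=4096/1991 D=3072/1277 F=5385216/2542507 H=3870208/1578863] → run A
t=13: vr[D=3072/1277 F=5385216/2542507 H=3870208/1578863] → run F
t=14: vr[D=3072/1277 F=7424000/2542507 H=3870208/1578863] → run D
t=15: vr[F=7424000/2542507 H=3870208/1578863] → run H
t=16: vr[F=7424000/2542507 H=4889600/1578863] → run F
t=17: vr[H=4889600/1578863] → run H
t=18: vr[H=5908992/1578863] → run H
t=19: vr[H=6928384/1578863] → run H
t=20: (idle)
t=21: (idle)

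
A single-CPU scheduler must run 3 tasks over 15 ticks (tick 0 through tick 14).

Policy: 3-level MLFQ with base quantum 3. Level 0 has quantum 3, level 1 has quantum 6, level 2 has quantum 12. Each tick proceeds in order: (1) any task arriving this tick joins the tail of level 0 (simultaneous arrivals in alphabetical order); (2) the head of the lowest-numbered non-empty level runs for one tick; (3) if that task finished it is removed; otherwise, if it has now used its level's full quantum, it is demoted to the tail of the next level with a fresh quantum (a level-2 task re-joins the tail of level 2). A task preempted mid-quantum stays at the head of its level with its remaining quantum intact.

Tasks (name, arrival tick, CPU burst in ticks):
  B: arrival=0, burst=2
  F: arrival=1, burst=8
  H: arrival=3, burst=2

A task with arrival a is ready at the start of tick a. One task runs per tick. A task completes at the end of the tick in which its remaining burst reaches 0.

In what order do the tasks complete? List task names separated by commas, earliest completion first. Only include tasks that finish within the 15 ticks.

t=0: L0/L1/L2 = B/-/- → run B
t=1: L0/L1/L2 = BF/-/- → run B
t=2: L0/L1/L2 = F/-/- → run F
t=3: L0/L1/L2 = FH/-/- → run F
t=4: L0/L1/L2 = FH/-/- → run F
t=5: L0/L1/L2 = H/F/- → run H
t=6: L0/L1/L2 = H/F/- → run H
t=7: L0/L1/L2 = -/F/- → run F
t=8: L0/L1/L2 = -/F/- → run F
t=9: L0/L1/L2 = -/F/- → run F
t=10: L0/L1/L2 = -/F/- → run F
t=11: L0/L1/L2 = -/F/- → run F
t=12: (idle)
t=13: (idle)
t=14: (idle)

completion order = B, H, F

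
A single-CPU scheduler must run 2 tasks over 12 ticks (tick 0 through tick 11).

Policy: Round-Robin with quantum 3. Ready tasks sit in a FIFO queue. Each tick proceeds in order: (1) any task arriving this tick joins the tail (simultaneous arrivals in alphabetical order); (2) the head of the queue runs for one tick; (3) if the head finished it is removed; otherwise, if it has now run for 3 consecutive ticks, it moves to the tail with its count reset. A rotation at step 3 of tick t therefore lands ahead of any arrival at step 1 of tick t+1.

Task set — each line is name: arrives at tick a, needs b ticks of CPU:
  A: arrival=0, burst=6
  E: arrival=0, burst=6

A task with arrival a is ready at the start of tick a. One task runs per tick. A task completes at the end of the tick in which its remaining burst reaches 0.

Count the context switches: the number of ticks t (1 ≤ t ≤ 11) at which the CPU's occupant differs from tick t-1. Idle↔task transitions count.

t=0: queue=[A,E] q_used=0 → run A
t=1: queue=[A,E] q_used=1 → run A
t=2: queue=[A,E] q_used=2 → run A
t=3: queue=[E,A] q_used=0 → run E
t=4: queue=[E,A] q_used=1 → run E
t=5: queue=[E,A] q_used=2 → run E
t=6: queue=[A,E] q_used=0 → run A
t=7: queue=[A,E] q_used=1 → run A
t=8: queue=[A,E] q_used=2 → run A
t=9: queue=[E] q_used=0 → run E
t=10: queue=[E] q_used=1 → run E
t=11: queue=[E] q_used=2 → run E

context switches = 3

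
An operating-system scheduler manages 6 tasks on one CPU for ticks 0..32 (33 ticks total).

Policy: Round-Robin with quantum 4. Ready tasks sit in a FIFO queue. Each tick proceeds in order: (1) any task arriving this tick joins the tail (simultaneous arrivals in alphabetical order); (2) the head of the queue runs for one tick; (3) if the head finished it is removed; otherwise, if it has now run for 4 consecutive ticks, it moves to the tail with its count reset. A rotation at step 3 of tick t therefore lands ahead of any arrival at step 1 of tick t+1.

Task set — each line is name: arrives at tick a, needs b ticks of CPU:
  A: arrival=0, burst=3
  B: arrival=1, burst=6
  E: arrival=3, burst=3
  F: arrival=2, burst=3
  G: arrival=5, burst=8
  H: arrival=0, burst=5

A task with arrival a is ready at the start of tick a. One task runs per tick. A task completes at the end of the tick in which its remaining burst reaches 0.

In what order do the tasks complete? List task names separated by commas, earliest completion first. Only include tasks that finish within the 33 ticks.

completion order = A, F, E, H, B, G

t=0: queue=[A,H] q_used=0 → run A
t=1: queue=[A,H,B] q_used=1 → run A
t=2: queue=[A,H,B,F] q_used=2 → run A
t=3: queue=[H,B,F,E] q_used=0 → run H
t=4: queue=[H,B,F,E] q_used=1 → run H
t=5: queue=[H,B,F,E,G] q_used=2 → run H
t=6: queue=[H,B,F,E,G] q_used=3 → run H
t=7: queue=[B,F,E,G,H] q_used=0 → run B
t=8: queue=[B,F,E,G,H] q_used=1 → run B
t=9: queue=[B,F,E,G,H] q_used=2 → run B
t=10: queue=[B,F,E,G,H] q_used=3 → run B
t=11: queue=[F,E,G,H,B] q_used=0 → run F
t=12: queue=[F,E,G,H,B] q_used=1 → run F
t=13: queue=[F,E,G,H,B] q_used=2 → run F
t=14: queue=[E,G,H,B] q_used=0 → run E
t=15: queue=[E,G,H,B] q_used=1 → run E
t=16: queue=[E,G,H,B] q_used=2 → run E
t=17: queue=[G,H,B] q_used=0 → run G
t=18: queue=[G,H,B] q_used=1 → run G
t=19: queue=[G,H,B] q_used=2 → run G
t=20: queue=[G,H,B] q_used=3 → run G
t=21: queue=[H,B,G] q_used=0 → run H
t=22: queue=[B,G] q_used=0 → run B
t=23: queue=[B,G] q_used=1 → run B
t=24: queue=[G] q_used=0 → run G
t=25: queue=[G] q_used=1 → run G
t=26: queue=[G] q_used=2 → run G
t=27: queue=[G] q_used=3 → run G
t=28: (idle)
t=29: (idle)
t=30: (idle)
t=31: (idle)
t=32: (idle)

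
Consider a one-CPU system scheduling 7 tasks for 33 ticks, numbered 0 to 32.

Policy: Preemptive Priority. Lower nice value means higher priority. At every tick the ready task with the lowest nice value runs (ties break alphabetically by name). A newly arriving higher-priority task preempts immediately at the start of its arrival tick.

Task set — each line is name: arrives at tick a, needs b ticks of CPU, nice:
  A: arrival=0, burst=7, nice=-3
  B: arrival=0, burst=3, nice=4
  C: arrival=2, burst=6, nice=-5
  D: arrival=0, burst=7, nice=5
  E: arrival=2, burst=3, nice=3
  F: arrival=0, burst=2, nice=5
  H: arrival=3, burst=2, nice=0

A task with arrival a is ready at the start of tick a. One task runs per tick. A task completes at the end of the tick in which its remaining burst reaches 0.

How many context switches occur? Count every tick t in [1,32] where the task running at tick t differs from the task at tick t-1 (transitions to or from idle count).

t=0: ready={A,B,D,F} → run A
t=1: ready={A,B,D,F} → run A
t=2: ready={A,B,C,D,E,F} → run C
t=3: ready={A,B,C,D,E,F,H} → run C
t=4: ready={A,B,C,D,E,F,H} → run C
t=5: ready={A,B,C,D,E,F,H} → run C
t=6: ready={A,B,C,D,E,F,H} → run C
t=7: ready={A,B,C,D,E,F,H} → run C
t=8: ready={A,B,D,E,F,H} → run A
t=9: ready={A,B,D,E,F,H} → run A
t=10: ready={A,B,D,E,F,H} → run A
t=11: ready={A,B,D,E,F,H} → run A
t=12: ready={A,B,D,E,F,H} → run A
t=13: ready={B,D,E,F,H} → run H
t=14: ready={B,D,E,F,H} → run H
t=15: ready={B,D,E,F} → run E
t=16: ready={B,D,E,F} → run E
t=17: ready={B,D,E,F} → run E
t=18: ready={B,D,F} → run B
t=19: ready={B,D,F} → run B
t=20: ready={B,D,F} → run B
t=21: ready={D,F} → run D
t=22: ready={D,F} → run D
t=23: ready={D,F} → run D
t=24: ready={D,F} → run D
t=25: ready={D,F} → run D
t=26: ready={D,F} → run D
t=27: ready={D,F} → run D
t=28: ready={F} → run F
t=29: ready={F} → run F
t=30: (idle)
t=31: (idle)
t=32: (idle)

context switches = 8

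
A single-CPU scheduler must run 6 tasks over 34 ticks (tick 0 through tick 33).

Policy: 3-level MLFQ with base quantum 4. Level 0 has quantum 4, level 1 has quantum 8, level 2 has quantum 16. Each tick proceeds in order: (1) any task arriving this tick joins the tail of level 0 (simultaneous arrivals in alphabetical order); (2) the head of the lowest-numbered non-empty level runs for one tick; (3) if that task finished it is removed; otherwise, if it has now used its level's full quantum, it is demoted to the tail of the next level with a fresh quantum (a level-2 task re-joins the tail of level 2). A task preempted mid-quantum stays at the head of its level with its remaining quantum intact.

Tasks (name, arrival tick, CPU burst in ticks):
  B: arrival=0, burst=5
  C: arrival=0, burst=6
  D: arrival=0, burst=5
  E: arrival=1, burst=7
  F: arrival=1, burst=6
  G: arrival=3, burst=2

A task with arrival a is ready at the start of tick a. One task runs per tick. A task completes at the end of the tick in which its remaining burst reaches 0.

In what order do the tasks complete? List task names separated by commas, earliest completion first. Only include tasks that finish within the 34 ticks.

t=0: L0/L1/L2 = BCD/-/- → run B
t=1: L0/L1/L2 = BCDEF/-/- → run B
t=2: L0/L1/L2 = BCDEF/-/- → run B
t=3: L0/L1/L2 = BCDEFG/-/- → run B
t=4: L0/L1/L2 = CDEFG/B/- → run C
t=5: L0/L1/L2 = CDEFG/B/- → run C
t=6: L0/L1/L2 = CDEFG/B/- → run C
t=7: L0/L1/L2 = CDEFG/B/- → run C
t=8: L0/L1/L2 = DEFG/BC/- → run D
t=9: L0/L1/L2 = DEFG/BC/- → run D
t=10: L0/L1/L2 = DEFG/BC/- → run D
t=11: L0/L1/L2 = DEFG/BC/- → run D
t=12: L0/L1/L2 = EFG/BCD/- → run E
t=13: L0/L1/L2 = EFG/BCD/- → run E
t=14: L0/L1/L2 = EFG/BCD/- → run E
t=15: L0/L1/L2 = EFG/BCD/- → run E
t=16: L0/L1/L2 = FG/BCDE/- → run F
t=17: L0/L1/L2 = FG/BCDE/- → run F
t=18: L0/L1/L2 = FG/BCDE/- → run F
t=19: L0/L1/L2 = FG/BCDE/- → run F
t=20: L0/L1/L2 = G/BCDEF/- → run G
t=21: L0/L1/L2 = G/BCDEF/- → run G
t=22: L0/L1/L2 = -/BCDEF/- → run B
t=23: L0/L1/L2 = -/CDEF/- → run C
t=24: L0/L1/L2 = -/CDEF/- → run C
t=25: L0/L1/L2 = -/DEF/- → run D
t=26: L0/L1/L2 = -/EF/- → run E
t=27: L0/L1/L2 = -/EF/- → run E
t=28: L0/L1/L2 = -/EF/- → run E
t=29: L0/L1/L2 = -/F/- → run F
t=30: L0/L1/L2 = -/F/- → run F
t=31: (idle)
t=32: (idle)
t=33: (idle)

completion order = G, B, C, D, E, F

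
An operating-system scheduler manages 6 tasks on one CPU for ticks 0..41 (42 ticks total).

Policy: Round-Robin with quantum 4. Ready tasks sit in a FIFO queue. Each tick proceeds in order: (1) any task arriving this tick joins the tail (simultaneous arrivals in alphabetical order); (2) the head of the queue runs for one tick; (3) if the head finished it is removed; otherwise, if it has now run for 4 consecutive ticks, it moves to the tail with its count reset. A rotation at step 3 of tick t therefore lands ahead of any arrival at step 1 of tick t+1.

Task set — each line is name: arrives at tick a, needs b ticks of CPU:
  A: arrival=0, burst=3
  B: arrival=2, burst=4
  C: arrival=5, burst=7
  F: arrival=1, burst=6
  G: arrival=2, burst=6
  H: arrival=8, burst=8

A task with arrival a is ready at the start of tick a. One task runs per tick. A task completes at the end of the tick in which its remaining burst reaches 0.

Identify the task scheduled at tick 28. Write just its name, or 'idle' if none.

running at tick 28 = C

t=0: queue=[A] q_used=0 → run A
t=1: queue=[A,F] q_used=1 → run A
t=2: queue=[A,F,B,G] q_used=2 → run A
t=3: queue=[F,B,G] q_used=0 → run F
t=4: queue=[F,B,G] q_used=1 → run F
t=5: queue=[F,B,G,C] q_used=2 → run F
t=6: queue=[F,B,G,C] q_used=3 → run F
t=7: queue=[B,G,C,F] q_used=0 → run B
t=8: queue=[B,G,C,F,H] q_used=1 → run B
t=9: queue=[B,G,C,F,H] q_used=2 → run B
t=10: queue=[B,G,C,F,H] q_used=3 → run B
t=11: queue=[G,C,F,H] q_used=0 → run G
t=12: queue=[G,C,F,H] q_used=1 → run G
t=13: queue=[G,C,F,H] q_used=2 → run G
t=14: queue=[G,C,F,H] q_used=3 → run G
t=15: queue=[C,F,H,G] q_used=0 → run C
t=16: queue=[C,F,H,G] q_used=1 → run C
t=17: queue=[C,F,H,G] q_used=2 → run C
t=18: queue=[C,F,H,G] q_used=3 → run C
t=19: queue=[F,H,G,C] q_used=0 → run F
t=20: queue=[F,H,G,C] q_used=1 → run F
t=21: queue=[H,G,C] q_used=0 → run H
t=22: queue=[H,G,C] q_used=1 → run H
t=23: queue=[H,G,C] q_used=2 → run H
t=24: queue=[H,G,C] q_used=3 → run H
t=25: queue=[G,C,H] q_used=0 → run G
t=26: queue=[G,C,H] q_used=1 → run G
t=27: queue=[C,H] q_used=0 → run C
t=28: queue=[C,H] q_used=1 → run C
t=29: queue=[C,H] q_used=2 → run C
t=30: queue=[H] q_used=0 → run H
t=31: queue=[H] q_used=1 → run H
t=32: queue=[H] q_used=2 → run H
t=33: queue=[H] q_used=3 → run H
t=34: (idle)
t=35: (idle)
t=36: (idle)
t=37: (idle)
t=38: (idle)
t=39: (idle)
t=40: (idle)
t=41: (idle)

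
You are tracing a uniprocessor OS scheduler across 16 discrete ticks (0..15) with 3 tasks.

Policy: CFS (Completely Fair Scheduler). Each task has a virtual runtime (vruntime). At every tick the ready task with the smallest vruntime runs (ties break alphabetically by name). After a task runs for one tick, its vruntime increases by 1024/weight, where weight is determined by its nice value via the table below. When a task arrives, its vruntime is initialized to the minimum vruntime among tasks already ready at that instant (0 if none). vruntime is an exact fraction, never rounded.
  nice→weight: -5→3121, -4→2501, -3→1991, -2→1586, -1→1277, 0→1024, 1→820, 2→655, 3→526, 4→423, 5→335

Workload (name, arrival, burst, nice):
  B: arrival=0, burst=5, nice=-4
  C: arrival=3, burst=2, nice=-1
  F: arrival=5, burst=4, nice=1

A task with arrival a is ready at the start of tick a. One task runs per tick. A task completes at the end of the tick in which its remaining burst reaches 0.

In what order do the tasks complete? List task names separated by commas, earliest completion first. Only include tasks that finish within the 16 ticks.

completion order = B, C, F

t=0: vr[B=0] → run B
t=1: vr[B=1024/2501] → run B
t=2: vr[B=2048/2501] → run B
t=3: vr[B=3072/2501 C=3072/2501] → run B
t=4: vr[B=4096/2501 C=3072/2501] → run C
t=5: vr[B=4096/2501 C=6483968/3193777 F=4096/2501] → run B
t=6: vr[C=6483968/3193777 F=4096/2501] → run F
t=7: vr[C=6483968/3193777 F=36096/12505] → run C
t=8: vr[F=36096/12505] → run F
t=9: vr[F=51712/12505] → run F
t=10: vr[F=67328/12505] → run F
t=11: (idle)
t=12: (idle)
t=13: (idle)
t=14: (idle)
t=15: (idle)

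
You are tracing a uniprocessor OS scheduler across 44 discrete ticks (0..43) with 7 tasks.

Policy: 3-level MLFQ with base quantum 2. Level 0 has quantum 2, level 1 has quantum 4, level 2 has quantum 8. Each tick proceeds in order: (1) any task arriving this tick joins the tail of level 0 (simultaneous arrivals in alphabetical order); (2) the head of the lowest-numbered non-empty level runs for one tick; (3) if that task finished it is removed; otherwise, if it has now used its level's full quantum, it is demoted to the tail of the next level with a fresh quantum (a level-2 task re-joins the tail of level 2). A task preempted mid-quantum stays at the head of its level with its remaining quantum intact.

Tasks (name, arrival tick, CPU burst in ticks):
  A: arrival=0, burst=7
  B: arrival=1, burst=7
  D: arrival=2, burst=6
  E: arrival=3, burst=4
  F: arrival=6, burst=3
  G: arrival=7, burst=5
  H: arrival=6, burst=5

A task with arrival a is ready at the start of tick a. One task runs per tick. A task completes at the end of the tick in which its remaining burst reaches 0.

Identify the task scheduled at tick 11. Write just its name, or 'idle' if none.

running at tick 11 = H

t=0: L0/L1/L2 = A/-/- → run A
t=1: L0/L1/L2 = AB/-/- → run A
t=2: L0/L1/L2 = BD/A/- → run B
t=3: L0/L1/L2 = BDE/A/- → run B
t=4: L0/L1/L2 = DE/AB/- → run D
t=5: L0/L1/L2 = DE/AB/- → run D
t=6: L0/L1/L2 = EFH/ABD/- → run E
t=7: L0/L1/L2 = EFHG/ABD/- → run E
t=8: L0/L1/L2 = FHG/ABDE/- → run F
t=9: L0/L1/L2 = FHG/ABDE/- → run F
t=10: L0/L1/L2 = HG/ABDEF/- → run H
t=11: L0/L1/L2 = HG/ABDEF/- → run H
t=12: L0/L1/L2 = G/ABDEFH/- → run G
t=13: L0/L1/L2 = G/ABDEFH/- → run G
t=14: L0/L1/L2 = -/ABDEFHG/- → run A
t=15: L0/L1/L2 = -/ABDEFHG/- → run A
t=16: L0/L1/L2 = -/ABDEFHG/- → run A
t=17: L0/L1/L2 = -/ABDEFHG/- → run A
t=18: L0/L1/L2 = -/BDEFHG/A → run B
t=19: L0/L1/L2 = -/BDEFHG/A → run B
t=20: L0/L1/L2 = -/BDEFHG/A → run B
t=21: L0/L1/L2 = -/BDEFHG/A → run B
t=22: L0/L1/L2 = -/DEFHG/AB → run D
t=23: L0/L1/L2 = -/DEFHG/AB → run D
t=24: L0/L1/L2 = -/DEFHG/AB → run D
t=25: L0/L1/L2 = -/DEFHG/AB → run D
t=26: L0/L1/L2 = -/EFHG/AB → run E
t=27: L0/L1/L2 = -/EFHG/AB → run E
t=28: L0/L1/L2 = -/FHG/AB → run F
t=29: L0/L1/L2 = -/HG/AB → run H
t=30: L0/L1/L2 = -/HG/AB → run H
t=31: L0/L1/L2 = -/HG/AB → run H
t=32: L0/L1/L2 = -/G/AB → run G
t=33: L0/L1/L2 = -/G/AB → run G
t=34: L0/L1/L2 = -/G/AB → run G
t=35: L0/L1/L2 = -/-/AB → run A
t=36: L0/L1/L2 = -/-/B → run B
t=37: (idle)
t=38: (idle)
t=39: (idle)
t=40: (idle)
t=41: (idle)
t=42: (idle)
t=43: (idle)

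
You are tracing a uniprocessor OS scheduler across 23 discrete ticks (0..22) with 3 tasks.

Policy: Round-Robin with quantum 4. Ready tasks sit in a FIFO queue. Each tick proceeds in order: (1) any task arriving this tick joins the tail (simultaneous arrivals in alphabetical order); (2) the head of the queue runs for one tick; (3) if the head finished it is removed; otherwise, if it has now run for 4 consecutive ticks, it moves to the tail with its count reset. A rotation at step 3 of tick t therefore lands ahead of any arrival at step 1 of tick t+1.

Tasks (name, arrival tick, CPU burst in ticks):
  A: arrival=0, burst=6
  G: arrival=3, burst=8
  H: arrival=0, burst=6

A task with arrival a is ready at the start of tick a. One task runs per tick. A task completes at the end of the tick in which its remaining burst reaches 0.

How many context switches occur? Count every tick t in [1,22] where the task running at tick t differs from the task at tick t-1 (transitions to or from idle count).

context switches = 6

t=0: queue=[A,H] q_used=0 → run A
t=1: queue=[A,H] q_used=1 → run A
t=2: queue=[A,H] q_used=2 → run A
t=3: queue=[A,H,G] q_used=3 → run A
t=4: queue=[H,G,A] q_used=0 → run H
t=5: queue=[H,G,A] q_used=1 → run H
t=6: queue=[H,G,A] q_used=2 → run H
t=7: queue=[H,G,A] q_used=3 → run H
t=8: queue=[G,A,H] q_used=0 → run G
t=9: queue=[G,A,H] q_used=1 → run G
t=10: queue=[G,A,H] q_used=2 → run G
t=11: queue=[G,A,H] q_used=3 → run G
t=12: queue=[A,H,G] q_used=0 → run A
t=13: queue=[A,H,G] q_used=1 → run A
t=14: queue=[H,G] q_used=0 → run H
t=15: queue=[H,G] q_used=1 → run H
t=16: queue=[G] q_used=0 → run G
t=17: queue=[G] q_used=1 → run G
t=18: queue=[G] q_used=2 → run G
t=19: queue=[G] q_used=3 → run G
t=20: (idle)
t=21: (idle)
t=22: (idle)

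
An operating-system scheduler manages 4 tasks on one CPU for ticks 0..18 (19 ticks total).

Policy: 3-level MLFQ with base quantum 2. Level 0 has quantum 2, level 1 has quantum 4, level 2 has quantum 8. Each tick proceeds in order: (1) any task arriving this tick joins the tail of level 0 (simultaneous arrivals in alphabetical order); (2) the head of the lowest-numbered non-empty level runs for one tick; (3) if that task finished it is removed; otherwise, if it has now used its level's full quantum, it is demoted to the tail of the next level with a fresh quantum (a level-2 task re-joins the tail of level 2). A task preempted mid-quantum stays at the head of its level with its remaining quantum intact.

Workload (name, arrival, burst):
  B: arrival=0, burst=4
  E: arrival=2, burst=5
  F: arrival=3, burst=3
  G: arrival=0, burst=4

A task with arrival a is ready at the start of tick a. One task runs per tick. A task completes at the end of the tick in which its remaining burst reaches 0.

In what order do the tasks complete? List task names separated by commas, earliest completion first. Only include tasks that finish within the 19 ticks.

t=0: L0/L1/L2 = BG/-/- → run B
t=1: L0/L1/L2 = BG/-/- → run B
t=2: L0/L1/L2 = GE/B/- → run G
t=3: L0/L1/L2 = GEF/B/- → run G
t=4: L0/L1/L2 = EF/BG/- → run E
t=5: L0/L1/L2 = EF/BG/- → run E
t=6: L0/L1/L2 = F/BGE/- → run F
t=7: L0/L1/L2 = F/BGE/- → run F
t=8: L0/L1/L2 = -/BGEF/- → run B
t=9: L0/L1/L2 = -/BGEF/- → run B
t=10: L0/L1/L2 = -/GEF/- → run G
t=11: L0/L1/L2 = -/GEF/- → run G
t=12: L0/L1/L2 = -/EF/- → run E
t=13: L0/L1/L2 = -/EF/- → run E
t=14: L0/L1/L2 = -/EF/- → run E
t=15: L0/L1/L2 = -/F/- → run F
t=16: (idle)
t=17: (idle)
t=18: (idle)

completion order = B, G, E, F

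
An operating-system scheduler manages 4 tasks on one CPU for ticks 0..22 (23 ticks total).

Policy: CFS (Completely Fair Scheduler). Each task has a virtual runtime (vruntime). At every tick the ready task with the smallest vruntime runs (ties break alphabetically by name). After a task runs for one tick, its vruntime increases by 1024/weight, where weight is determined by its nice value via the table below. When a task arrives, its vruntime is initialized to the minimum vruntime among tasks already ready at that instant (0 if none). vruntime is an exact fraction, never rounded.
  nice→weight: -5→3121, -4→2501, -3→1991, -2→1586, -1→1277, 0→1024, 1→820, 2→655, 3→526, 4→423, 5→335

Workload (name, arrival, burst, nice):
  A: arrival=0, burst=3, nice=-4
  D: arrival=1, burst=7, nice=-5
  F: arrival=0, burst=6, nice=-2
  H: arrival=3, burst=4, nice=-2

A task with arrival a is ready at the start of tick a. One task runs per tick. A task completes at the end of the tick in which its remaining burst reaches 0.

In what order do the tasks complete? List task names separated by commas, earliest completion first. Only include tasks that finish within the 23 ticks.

completion order = A, D, H, F

t=0: vr[A=0 F=0] → run A
t=1: vr[A=1024/2501 D=0 F=0] → run D
t=2: vr[A=1024/2501 D=1024/3121 F=0] → run F
t=3: vr[A=1024/2501 D=1024/3121 F=512/793 H=1024/3121] → run D
t=4: vr[A=1024/2501 D=2048/3121 F=512/793 H=1024/3121] → run H
t=5: vr[A=1024/2501 D=2048/3121 F=512/793 H=2409984/2474953] → run A
t=6: vr[A=2048/2501 D=2048/3121 F=512/793 H=2409984/2474953] → run F
t=7: vr[A=2048/2501 D=2048/3121 F=1024/793 H=2409984/2474953] → run D
t=8: vr[A=2048/2501 D=3072/3121 F=1024/793 H=2409984/2474953] → run A
t=9: vr[D=3072/3121 F=1024/793 H=2409984/2474953] → run H
t=10: vr[D=3072/3121 F=1024/793 H=4007936/2474953] → run D
t=11: vr[D=4096/3121 F=1024/793 H=4007936/2474953] → run F
t=12: vr[D=4096/3121 F=1536/793 H=4007936/2474953] → run D
t=13: vr[D=5120/3121 F=1536/793 H=4007936/2474953] → run H
t=14: vr[D=5120/3121 F=1536/793 H=5605888/2474953] → run D
t=15: vr[D=6144/3121 F=1536/793 H=5605888/2474953] → run F
t=16: vr[D=6144/3121 F=2048/793 H=5605888/2474953] → run D
t=17: vr[F=2048/793 H=5605888/2474953] → run H
t=18: vr[F=2048/793] → run F
t=19: vr[F=2560/793] → run F
t=20: (idle)
t=21: (idle)
t=22: (idle)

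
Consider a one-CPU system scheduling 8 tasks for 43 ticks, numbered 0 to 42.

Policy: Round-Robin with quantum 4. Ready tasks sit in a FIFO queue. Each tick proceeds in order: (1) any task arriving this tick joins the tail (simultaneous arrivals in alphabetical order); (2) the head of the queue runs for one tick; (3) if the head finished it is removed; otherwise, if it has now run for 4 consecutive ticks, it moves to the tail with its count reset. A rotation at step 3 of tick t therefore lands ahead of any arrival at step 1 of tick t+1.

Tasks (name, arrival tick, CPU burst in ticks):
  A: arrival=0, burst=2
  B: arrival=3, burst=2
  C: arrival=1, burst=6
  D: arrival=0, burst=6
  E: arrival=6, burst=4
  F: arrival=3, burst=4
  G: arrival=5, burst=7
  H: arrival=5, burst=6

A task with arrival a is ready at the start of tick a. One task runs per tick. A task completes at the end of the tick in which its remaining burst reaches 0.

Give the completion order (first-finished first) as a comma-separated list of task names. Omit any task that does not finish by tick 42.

completion order = A, B, F, D, E, C, G, H

t=0: queue=[A,D] q_used=0 → run A
t=1: queue=[A,D,C] q_used=1 → run A
t=2: queue=[D,C] q_used=0 → run D
t=3: queue=[D,C,B,F] q_used=1 → run D
t=4: queue=[D,C,B,F] q_used=2 → run D
t=5: queue=[D,C,B,F,G,H] q_used=3 → run D
t=6: queue=[C,B,F,G,H,D,E] q_used=0 → run C
t=7: queue=[C,B,F,G,H,D,E] q_used=1 → run C
t=8: queue=[C,B,F,G,H,D,E] q_used=2 → run C
t=9: queue=[C,B,F,G,H,D,E] q_used=3 → run C
t=10: queue=[B,F,G,H,D,E,C] q_used=0 → run B
t=11: queue=[B,F,G,H,D,E,C] q_used=1 → run B
t=12: queue=[F,G,H,D,E,C] q_used=0 → run F
t=13: queue=[F,G,H,D,E,C] q_used=1 → run F
t=14: queue=[F,G,H,D,E,C] q_used=2 → run F
t=15: queue=[F,G,H,D,E,C] q_used=3 → run F
t=16: queue=[G,H,D,E,C] q_used=0 → run G
t=17: queue=[G,H,D,E,C] q_used=1 → run G
t=18: queue=[G,H,D,E,C] q_used=2 → run G
t=19: queue=[G,H,D,E,C] q_used=3 → run G
t=20: queue=[H,D,E,C,G] q_used=0 → run H
t=21: queue=[H,D,E,C,G] q_used=1 → run H
t=22: queue=[H,D,E,C,G] q_used=2 → run H
t=23: queue=[H,D,E,C,G] q_used=3 → run H
t=24: queue=[D,E,C,G,H] q_used=0 → run D
t=25: queue=[D,E,C,G,H] q_used=1 → run D
t=26: queue=[E,C,G,H] q_used=0 → run E
t=27: queue=[E,C,G,H] q_used=1 → run E
t=28: queue=[E,C,G,H] q_used=2 → run E
t=29: queue=[E,C,G,H] q_used=3 → run E
t=30: queue=[C,G,H] q_used=0 → run C
t=31: queue=[C,G,H] q_used=1 → run C
t=32: queue=[G,H] q_used=0 → run G
t=33: queue=[G,H] q_used=1 → run G
t=34: queue=[G,H] q_used=2 → run G
t=35: queue=[H] q_used=0 → run H
t=36: queue=[H] q_used=1 → run H
t=37: (idle)
t=38: (idle)
t=39: (idle)
t=40: (idle)
t=41: (idle)
t=42: (idle)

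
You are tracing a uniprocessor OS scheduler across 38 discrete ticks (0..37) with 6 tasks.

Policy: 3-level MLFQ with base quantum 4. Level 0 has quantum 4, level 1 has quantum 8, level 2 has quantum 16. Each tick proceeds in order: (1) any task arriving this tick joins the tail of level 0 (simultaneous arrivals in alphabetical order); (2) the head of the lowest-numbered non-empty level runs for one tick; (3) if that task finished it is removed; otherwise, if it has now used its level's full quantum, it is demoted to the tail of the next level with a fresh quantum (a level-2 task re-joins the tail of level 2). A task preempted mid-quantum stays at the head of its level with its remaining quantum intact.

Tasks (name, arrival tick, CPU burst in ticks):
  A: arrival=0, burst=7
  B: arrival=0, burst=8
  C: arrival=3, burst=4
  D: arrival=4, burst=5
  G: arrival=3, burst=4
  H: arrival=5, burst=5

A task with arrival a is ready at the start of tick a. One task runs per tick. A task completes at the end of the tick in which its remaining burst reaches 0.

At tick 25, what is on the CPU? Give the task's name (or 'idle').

t=0: L0/L1/L2 = AB/-/- → run A
t=1: L0/L1/L2 = AB/-/- → run A
t=2: L0/L1/L2 = AB/-/- → run A
t=3: L0/L1/L2 = ABCG/-/- → run A
t=4: L0/L1/L2 = BCGD/A/- → run B
t=5: L0/L1/L2 = BCGDH/A/- → run B
t=6: L0/L1/L2 = BCGDH/A/- → run B
t=7: L0/L1/L2 = BCGDH/A/- → run B
t=8: L0/L1/L2 = CGDH/AB/- → run C
t=9: L0/L1/L2 = CGDH/AB/- → run C
t=10: L0/L1/L2 = CGDH/AB/- → run C
t=11: L0/L1/L2 = CGDH/AB/- → run C
t=12: L0/L1/L2 = GDH/AB/- → run G
t=13: L0/L1/L2 = GDH/AB/- → run G
t=14: L0/L1/L2 = GDH/AB/- → run G
t=15: L0/L1/L2 = GDH/AB/- → run G
t=16: L0/L1/L2 = DH/AB/- → run D
t=17: L0/L1/L2 = DH/AB/- → run D
t=18: L0/L1/L2 = DH/AB/- → run D
t=19: L0/L1/L2 = DH/AB/- → run D
t=20: L0/L1/L2 = H/ABD/- → run H
t=21: L0/L1/L2 = H/ABD/- → run H
t=22: L0/L1/L2 = H/ABD/- → run H
t=23: L0/L1/L2 = H/ABD/- → run H
t=24: L0/L1/L2 = -/ABDH/- → run A
t=25: L0/L1/L2 = -/ABDH/- → run A
t=26: L0/L1/L2 = -/ABDH/- → run A
t=27: L0/L1/L2 = -/BDH/- → run B
t=28: L0/L1/L2 = -/BDH/- → run B
t=29: L0/L1/L2 = -/BDH/- → run B
t=30: L0/L1/L2 = -/BDH/- → run B
t=31: L0/L1/L2 = -/DH/- → run D
t=32: L0/L1/L2 = -/H/- → run H
t=33: (idle)
t=34: (idle)
t=35: (idle)
t=36: (idle)
t=37: (idle)

running at tick 25 = A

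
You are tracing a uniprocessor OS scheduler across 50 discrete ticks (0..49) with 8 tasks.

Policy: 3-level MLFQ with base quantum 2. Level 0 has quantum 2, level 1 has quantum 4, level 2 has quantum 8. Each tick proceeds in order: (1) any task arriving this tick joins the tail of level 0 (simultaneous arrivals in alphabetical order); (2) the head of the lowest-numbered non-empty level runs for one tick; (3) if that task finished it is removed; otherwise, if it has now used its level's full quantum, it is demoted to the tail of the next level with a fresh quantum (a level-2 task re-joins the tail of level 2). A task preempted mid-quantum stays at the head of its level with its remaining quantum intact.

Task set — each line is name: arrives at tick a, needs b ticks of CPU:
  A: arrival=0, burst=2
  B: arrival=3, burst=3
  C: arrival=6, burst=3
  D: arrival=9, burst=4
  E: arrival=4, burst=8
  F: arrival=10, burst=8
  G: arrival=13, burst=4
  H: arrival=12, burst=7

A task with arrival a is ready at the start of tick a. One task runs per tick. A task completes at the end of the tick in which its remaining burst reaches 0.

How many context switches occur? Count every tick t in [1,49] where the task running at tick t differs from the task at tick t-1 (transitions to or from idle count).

t=0: L0/L1/L2 = A/-/- → run A
t=1: L0/L1/L2 = A/-/- → run A
t=2: (idle)
t=3: L0/L1/L2 = B/-/- → run B
t=4: L0/L1/L2 = BE/-/- → run B
t=5: L0/L1/L2 = E/B/- → run E
t=6: L0/L1/L2 = EC/B/- → run E
t=7: L0/L1/L2 = C/BE/- → run C
t=8: L0/L1/L2 = C/BE/- → run C
t=9: L0/L1/L2 = D/BEC/- → run D
t=10: L0/L1/L2 = DF/BEC/- → run D
t=11: L0/L1/L2 = F/BECD/- → run F
t=12: L0/L1/L2 = FH/BECD/- → run F
t=13: L0/L1/L2 = HG/BECDF/- → run H
t=14: L0/L1/L2 = HG/BECDF/- → run H
t=15: L0/L1/L2 = G/BECDFH/- → run G
t=16: L0/L1/L2 = G/BECDFH/- → run G
t=17: L0/L1/L2 = -/BECDFHG/- → run B
t=18: L0/L1/L2 = -/ECDFHG/- → run E
t=19: L0/L1/L2 = -/ECDFHG/- → run E
t=20: L0/L1/L2 = -/ECDFHG/- → run E
t=21: L0/L1/L2 = -/ECDFHG/- → run E
t=22: L0/L1/L2 = -/CDFHG/E → run C
t=23: L0/L1/L2 = -/DFHG/E → run D
t=24: L0/L1/L2 = -/DFHG/E → run D
t=25: L0/L1/L2 = -/FHG/E → run F
t=26: L0/L1/L2 = -/FHG/E → run F
t=27: L0/L1/L2 = -/FHG/E → run F
t=28: L0/L1/L2 = -/FHG/E → run F
t=29: L0/L1/L2 = -/HG/EF → run H
t=30: L0/L1/L2 = -/HG/EF → run H
t=31: L0/L1/L2 = -/HG/EF → run H
t=32: L0/L1/L2 = -/HG/EF → run H
t=33: L0/L1/L2 = -/G/EFH → run G
t=34: L0/L1/L2 = -/G/EFH → run G
t=35: L0/L1/L2 = -/-/EFH → run E
t=36: L0/L1/L2 = -/-/EFH → run E
t=37: L0/L1/L2 = -/-/FH → run F
t=38: L0/L1/L2 = -/-/FH → run F
t=39: L0/L1/L2 = -/-/H → run H
t=40: (idle)
t=41: (idle)
t=42: (idle)
t=43: (idle)
t=44: (idle)
t=45: (idle)
t=46: (idle)
t=47: (idle)
t=48: (idle)
t=49: (idle)

context switches = 19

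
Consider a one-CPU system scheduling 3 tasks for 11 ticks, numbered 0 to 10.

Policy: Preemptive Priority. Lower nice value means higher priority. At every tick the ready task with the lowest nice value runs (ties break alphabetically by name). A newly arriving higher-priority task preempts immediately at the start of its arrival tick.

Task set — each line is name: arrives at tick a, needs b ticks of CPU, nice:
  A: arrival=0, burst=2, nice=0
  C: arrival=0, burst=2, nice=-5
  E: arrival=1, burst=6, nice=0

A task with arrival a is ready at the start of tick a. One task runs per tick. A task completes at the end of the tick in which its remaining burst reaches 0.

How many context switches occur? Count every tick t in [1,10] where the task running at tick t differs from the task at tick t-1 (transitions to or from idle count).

t=0: ready={A,C} → run C
t=1: ready={A,C,E} → run C
t=2: ready={A,E} → run A
t=3: ready={A,E} → run A
t=4: ready={E} → run E
t=5: ready={E} → run E
t=6: ready={E} → run E
t=7: ready={E} → run E
t=8: ready={E} → run E
t=9: ready={E} → run E
t=10: (idle)

context switches = 3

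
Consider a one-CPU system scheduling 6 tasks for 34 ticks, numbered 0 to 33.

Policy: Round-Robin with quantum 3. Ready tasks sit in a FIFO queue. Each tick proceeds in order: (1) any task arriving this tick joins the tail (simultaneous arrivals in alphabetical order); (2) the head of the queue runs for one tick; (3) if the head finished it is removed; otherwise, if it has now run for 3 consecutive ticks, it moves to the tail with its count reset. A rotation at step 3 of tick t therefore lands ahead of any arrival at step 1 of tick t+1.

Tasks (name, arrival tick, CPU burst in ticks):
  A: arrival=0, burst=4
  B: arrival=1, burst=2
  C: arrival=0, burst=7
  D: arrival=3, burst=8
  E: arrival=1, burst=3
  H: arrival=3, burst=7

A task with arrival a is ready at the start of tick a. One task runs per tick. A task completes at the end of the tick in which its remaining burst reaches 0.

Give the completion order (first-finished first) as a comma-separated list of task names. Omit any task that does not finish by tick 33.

t=0: queue=[A,C] q_used=0 → run A
t=1: queue=[A,C,B,E] q_used=1 → run A
t=2: queue=[A,C,B,E] q_used=2 → run A
t=3: queue=[C,B,E,A,D,H] q_used=0 → run C
t=4: queue=[C,B,E,A,D,H] q_used=1 → run C
t=5: queue=[C,B,E,A,D,H] q_used=2 → run C
t=6: queue=[B,E,A,D,H,C] q_used=0 → run B
t=7: queue=[B,E,A,D,H,C] q_used=1 → run B
t=8: queue=[E,A,D,H,C] q_used=0 → run E
t=9: queue=[E,A,D,H,C] q_used=1 → run E
t=10: queue=[E,A,D,H,C] q_used=2 → run E
t=11: queue=[A,D,H,C] q_used=0 → run A
t=12: queue=[D,H,C] q_used=0 → run D
t=13: queue=[D,H,C] q_used=1 → run D
t=14: queue=[D,H,C] q_used=2 → run D
t=15: queue=[H,C,D] q_used=0 → run H
t=16: queue=[H,C,D] q_used=1 → run H
t=17: queue=[H,C,D] q_used=2 → run H
t=18: queue=[C,D,H] q_used=0 → run C
t=19: queue=[C,D,H] q_used=1 → run C
t=20: queue=[C,D,H] q_used=2 → run C
t=21: queue=[D,H,C] q_used=0 → run D
t=22: queue=[D,H,C] q_used=1 → run D
t=23: queue=[D,H,C] q_used=2 → run D
t=24: queue=[H,C,D] q_used=0 → run H
t=25: queue=[H,C,D] q_used=1 → run H
t=26: queue=[H,C,D] q_used=2 → run H
t=27: queue=[C,D,H] q_used=0 → run C
t=28: queue=[D,H] q_used=0 → run D
t=29: queue=[D,H] q_used=1 → run D
t=30: queue=[H] q_used=0 → run H
t=31: (idle)
t=32: (idle)
t=33: (idle)

completion order = B, E, A, C, D, H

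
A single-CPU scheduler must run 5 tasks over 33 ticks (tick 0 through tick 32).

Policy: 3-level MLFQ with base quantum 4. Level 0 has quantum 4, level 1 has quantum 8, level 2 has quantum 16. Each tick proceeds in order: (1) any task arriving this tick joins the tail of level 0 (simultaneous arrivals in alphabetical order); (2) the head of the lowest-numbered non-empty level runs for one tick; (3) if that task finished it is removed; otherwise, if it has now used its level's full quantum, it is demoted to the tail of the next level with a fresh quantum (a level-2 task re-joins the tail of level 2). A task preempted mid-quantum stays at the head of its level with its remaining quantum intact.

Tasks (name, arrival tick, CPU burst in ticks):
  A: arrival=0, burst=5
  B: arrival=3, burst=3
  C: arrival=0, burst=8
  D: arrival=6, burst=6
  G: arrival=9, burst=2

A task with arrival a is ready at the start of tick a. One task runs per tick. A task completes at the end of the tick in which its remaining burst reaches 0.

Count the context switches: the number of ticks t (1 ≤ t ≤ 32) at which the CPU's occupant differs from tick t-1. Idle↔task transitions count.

t=0: L0/L1/L2 = AC/-/- → run A
t=1: L0/L1/L2 = AC/-/- → run A
t=2: L0/L1/L2 = AC/-/- → run A
t=3: L0/L1/L2 = ACB/-/- → run A
t=4: L0/L1/L2 = CB/A/- → run C
t=5: L0/L1/L2 = CB/A/- → run C
t=6: L0/L1/L2 = CBD/A/- → run C
t=7: L0/L1/L2 = CBD/A/- → run C
t=8: L0/L1/L2 = BD/AC/- → run B
t=9: L0/L1/L2 = BDG/AC/- → run B
t=10: L0/L1/L2 = BDG/AC/- → run B
t=11: L0/L1/L2 = DG/AC/- → run D
t=12: L0/L1/L2 = DG/AC/- → run D
t=13: L0/L1/L2 = DG/AC/- → run D
t=14: L0/L1/L2 = DG/AC/- → run D
t=15: L0/L1/L2 = G/ACD/- → run G
t=16: L0/L1/L2 = G/ACD/- → run G
t=17: L0/L1/L2 = -/ACD/- → run A
t=18: L0/L1/L2 = -/CD/- → run C
t=19: L0/L1/L2 = -/CD/- → run C
t=20: L0/L1/L2 = -/CD/- → run C
t=21: L0/L1/L2 = -/CD/- → run C
t=22: L0/L1/L2 = -/D/- → run D
t=23: L0/L1/L2 = -/D/- → run D
t=24: (idle)
t=25: (idle)
t=26: (idle)
t=27: (idle)
t=28: (idle)
t=29: (idle)
t=30: (idle)
t=31: (idle)
t=32: (idle)

context switches = 8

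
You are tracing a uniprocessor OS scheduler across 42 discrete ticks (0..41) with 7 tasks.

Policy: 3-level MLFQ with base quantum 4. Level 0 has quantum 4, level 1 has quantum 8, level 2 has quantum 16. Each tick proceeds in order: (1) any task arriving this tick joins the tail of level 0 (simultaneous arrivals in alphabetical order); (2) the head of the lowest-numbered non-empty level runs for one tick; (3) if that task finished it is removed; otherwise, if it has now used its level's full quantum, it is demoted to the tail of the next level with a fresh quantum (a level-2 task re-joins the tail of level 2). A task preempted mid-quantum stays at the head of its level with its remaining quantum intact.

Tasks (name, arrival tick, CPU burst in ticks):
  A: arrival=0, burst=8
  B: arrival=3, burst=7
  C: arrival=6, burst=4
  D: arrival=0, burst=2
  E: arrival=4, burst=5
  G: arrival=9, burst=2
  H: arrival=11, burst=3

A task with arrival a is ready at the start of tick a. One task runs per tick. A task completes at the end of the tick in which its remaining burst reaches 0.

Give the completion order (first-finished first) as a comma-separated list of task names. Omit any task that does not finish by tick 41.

completion order = D, C, G, H, A, B, E

t=0: L0/L1/L2 = AD/-/- → run A
t=1: L0/L1/L2 = AD/-/- → run A
t=2: L0/L1/L2 = AD/-/- → run A
t=3: L0/L1/L2 = ADB/-/- → run A
t=4: L0/L1/L2 = DBE/A/- → run D
t=5: L0/L1/L2 = DBE/A/- → run D
t=6: L0/L1/L2 = BEC/A/- → run B
t=7: L0/L1/L2 = BEC/A/- → run B
t=8: L0/L1/L2 = BEC/A/- → run B
t=9: L0/L1/L2 = BECG/A/- → run B
t=10: L0/L1/L2 = ECG/AB/- → run E
t=11: L0/L1/L2 = ECGH/AB/- → run E
t=12: L0/L1/L2 = ECGH/AB/- → run E
t=13: L0/L1/L2 = ECGH/AB/- → run E
t=14: L0/L1/L2 = CGH/ABE/- → run C
t=15: L0/L1/L2 = CGH/ABE/- → run C
t=16: L0/L1/L2 = CGH/ABE/- → run C
t=17: L0/L1/L2 = CGH/ABE/- → run C
t=18: L0/L1/L2 = GH/ABE/- → run G
t=19: L0/L1/L2 = GH/ABE/- → run G
t=20: L0/L1/L2 = H/ABE/- → run H
t=21: L0/L1/L2 = H/ABE/- → run H
t=22: L0/L1/L2 = H/ABE/- → run H
t=23: L0/L1/L2 = -/ABE/- → run A
t=24: L0/L1/L2 = -/ABE/- → run A
t=25: L0/L1/L2 = -/ABE/- → run A
t=26: L0/L1/L2 = -/ABE/- → run A
t=27: L0/L1/L2 = -/BE/- → run B
t=28: L0/L1/L2 = -/BE/- → run B
t=29: L0/L1/L2 = -/BE/- → run B
t=30: L0/L1/L2 = -/E/- → run E
t=31: (idle)
t=32: (idle)
t=33: (idle)
t=34: (idle)
t=35: (idle)
t=36: (idle)
t=37: (idle)
t=38: (idle)
t=39: (idle)
t=40: (idle)
t=41: (idle)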